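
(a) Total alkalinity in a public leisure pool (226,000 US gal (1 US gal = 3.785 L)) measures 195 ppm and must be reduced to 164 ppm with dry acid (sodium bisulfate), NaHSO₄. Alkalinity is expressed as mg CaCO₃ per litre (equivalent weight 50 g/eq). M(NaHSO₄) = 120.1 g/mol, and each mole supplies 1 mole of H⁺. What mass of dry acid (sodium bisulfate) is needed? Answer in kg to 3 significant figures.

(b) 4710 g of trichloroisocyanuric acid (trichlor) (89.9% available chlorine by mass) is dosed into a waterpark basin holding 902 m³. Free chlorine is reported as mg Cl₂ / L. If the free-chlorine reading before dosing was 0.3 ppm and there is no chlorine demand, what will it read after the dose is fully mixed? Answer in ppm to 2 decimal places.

(a) Volume: 226,000 US gal × 3.785 L/gal = 855,410 L.
(a) Alkalinity to neutralize: (195 − 164) = 31 mg/L as CaCO₃ × 855,410 L = 26,520 g as CaCO₃.
(a) Equivalents of H⁺ required: 26,520 ÷ 50 g/eq = 530.4 eq = 530.4 mol NaHSO₄.
(a) Mass of NaHSO₄: 530.4 × 120.1 = 63,700 g.

(b) Volume: 902 m³ = 902,000 L.
(b) Available chlorine delivered: 4710 g × 0.899 = 4234 g as Cl₂.
(b) Concentration rise: 4234 g / 902,000 L = 4.694 mg/L = 4.69 ppm.
(b) Final FC: 0.3 + 4.69 = 4.99 ppm.

(a) 63.7 kg; (b) 4.99 ppm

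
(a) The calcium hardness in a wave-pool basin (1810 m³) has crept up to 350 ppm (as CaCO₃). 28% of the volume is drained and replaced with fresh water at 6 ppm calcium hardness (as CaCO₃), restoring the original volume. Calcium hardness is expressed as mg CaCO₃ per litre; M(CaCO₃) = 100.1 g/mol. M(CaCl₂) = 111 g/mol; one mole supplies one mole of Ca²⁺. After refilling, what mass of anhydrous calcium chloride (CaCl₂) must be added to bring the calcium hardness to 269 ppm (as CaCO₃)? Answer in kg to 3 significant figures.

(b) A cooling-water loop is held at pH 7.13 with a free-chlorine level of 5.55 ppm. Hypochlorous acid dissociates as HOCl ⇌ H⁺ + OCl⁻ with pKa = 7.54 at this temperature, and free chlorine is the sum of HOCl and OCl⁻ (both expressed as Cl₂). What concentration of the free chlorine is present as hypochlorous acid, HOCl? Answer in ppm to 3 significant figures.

(a) Volume: 1810 m³ = 1,810,000 L.
(a) After draining 28% and refilling: 350 × 0.72 + 6 × 0.28 = 253.68 ppm.
(a) Deficit to target: 269 − 253.68 = 15.32 mg/L.
(a) As CaCO₃: 15.32 mg/L × 1,810,000 L = 27,730 g; ÷ 100.1 = 277 mol Ca²⁺.
(a) Mass: 277 × 111 = 30,750 g.

(b) [OCl⁻]/[HOCl] = 10^(pH − pKa) = 10^(7.13 − 7.54) = 10^-0.41 = 0.389.
(b) Fraction as HOCl = 1 / (1 + 0.389) = 0.7199.
(b) HOCl = 0.7199 × 5.55 ppm = 3.996 ppm.

(a) 30.7 kg; (b) 4.00 ppm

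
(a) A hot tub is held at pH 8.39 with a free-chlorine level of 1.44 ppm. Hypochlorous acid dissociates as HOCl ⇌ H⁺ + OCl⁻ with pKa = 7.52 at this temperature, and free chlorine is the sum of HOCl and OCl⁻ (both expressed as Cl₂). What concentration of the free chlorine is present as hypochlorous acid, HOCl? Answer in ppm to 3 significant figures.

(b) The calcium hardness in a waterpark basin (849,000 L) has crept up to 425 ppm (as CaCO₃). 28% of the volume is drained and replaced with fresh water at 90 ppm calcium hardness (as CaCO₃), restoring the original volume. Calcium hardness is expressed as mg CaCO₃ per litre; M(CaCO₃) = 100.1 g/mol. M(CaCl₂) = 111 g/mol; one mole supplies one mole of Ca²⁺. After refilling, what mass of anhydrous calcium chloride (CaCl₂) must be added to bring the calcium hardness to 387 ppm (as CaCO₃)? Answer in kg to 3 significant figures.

(a) [OCl⁻]/[HOCl] = 10^(pH − pKa) = 10^(8.39 − 7.52) = 10^0.87 = 7.413.
(a) Fraction as HOCl = 1 / (1 + 7.413) = 0.1189.
(a) HOCl = 0.1189 × 1.44 ppm = 0.1712 ppm.

(b) After draining 28% and refilling: 425 × 0.72 + 90 × 0.28 = 331.2 ppm.
(b) Deficit to target: 387 − 331.2 = 55.8 mg/L.
(b) As CaCO₃: 55.8 mg/L × 849,000 L = 47,370 g; ÷ 100.1 = 473.3 mol Ca²⁺.
(b) Mass: 473.3 × 111 = 52,530 g.

(a) 0.171 ppm; (b) 52.5 kg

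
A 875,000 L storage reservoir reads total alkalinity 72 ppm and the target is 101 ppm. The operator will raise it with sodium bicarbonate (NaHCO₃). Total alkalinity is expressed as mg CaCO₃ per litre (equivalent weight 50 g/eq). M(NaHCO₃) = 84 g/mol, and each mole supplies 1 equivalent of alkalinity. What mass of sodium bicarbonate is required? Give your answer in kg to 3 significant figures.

Alkalinity to add: (101 − 72) = 29 mg/L as CaCO₃ × 875,000 L = 25,380 g as CaCO₃.
Equivalents: 25,380 g ÷ 50 g/eq = 507.5 eq.
NaHCO₃ supplies 1 eq per mole → 507.5 mol.
Mass: 507.5 mol × 84 g/mol = 42,630 g.

42.6 kg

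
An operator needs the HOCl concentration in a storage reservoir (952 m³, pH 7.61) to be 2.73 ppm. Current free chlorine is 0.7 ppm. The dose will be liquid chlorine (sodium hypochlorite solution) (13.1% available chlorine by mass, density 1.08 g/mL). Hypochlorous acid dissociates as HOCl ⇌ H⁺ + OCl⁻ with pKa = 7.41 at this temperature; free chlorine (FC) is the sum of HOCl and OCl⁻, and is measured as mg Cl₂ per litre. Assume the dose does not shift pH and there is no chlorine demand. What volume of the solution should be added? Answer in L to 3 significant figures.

42.8 L

Volume: 952 m³ = 952,000 L.
[OCl⁻]/[HOCl] = 10^(pH − pKa) = 10^(7.61 − 7.41) = 1.585; fraction as HOCl = 1/(1 + 1.585) = 0.3869.
Free chlorine required for 2.73 ppm HOCl: 2.73 / 0.3869 = 7.057 ppm.
FC to add: 7.057 − 0.7 = 6.357 mg/L as Cl₂.
Cl₂ equivalent: 6.357 mg/L × 952,000 L = 6052 g.
Product at 13.1% available Cl: 6052 / 0.131 = 46,200 g.
Volume: 46,200 g ÷ 1.08 g/mL = 42,770 mL.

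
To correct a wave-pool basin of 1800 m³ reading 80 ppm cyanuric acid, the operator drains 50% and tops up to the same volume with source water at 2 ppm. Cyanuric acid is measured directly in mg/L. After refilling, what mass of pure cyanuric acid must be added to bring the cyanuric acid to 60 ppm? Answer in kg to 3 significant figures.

Volume: 1800 m³ = 1,800,000 L.
After draining 50% and refilling: 80 × 0.50 + 2 × 0.50 = 41 ppm.
Deficit to target: 60 − 41 = 19 mg/L.
Mass: 19 mg/L × 1,800,000 L = 34,200 g cyanuric acid.

34.2 kg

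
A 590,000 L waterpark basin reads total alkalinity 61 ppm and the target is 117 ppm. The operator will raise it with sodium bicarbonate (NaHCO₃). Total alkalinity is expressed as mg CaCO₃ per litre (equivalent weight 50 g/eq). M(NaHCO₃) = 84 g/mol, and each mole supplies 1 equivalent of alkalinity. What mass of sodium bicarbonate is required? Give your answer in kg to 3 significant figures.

55.5 kg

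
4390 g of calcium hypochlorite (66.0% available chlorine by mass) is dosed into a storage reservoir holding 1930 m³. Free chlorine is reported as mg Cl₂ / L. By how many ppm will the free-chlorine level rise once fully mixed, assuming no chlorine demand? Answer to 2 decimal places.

Volume: 1930 m³ = 1,930,000 L.
Available chlorine delivered: 4390 g × 0.66 = 2897 g as Cl₂.
Concentration rise: 2897 g / 1,930,000 L = 1.501 mg/L = 1.50 ppm.

1.50 ppm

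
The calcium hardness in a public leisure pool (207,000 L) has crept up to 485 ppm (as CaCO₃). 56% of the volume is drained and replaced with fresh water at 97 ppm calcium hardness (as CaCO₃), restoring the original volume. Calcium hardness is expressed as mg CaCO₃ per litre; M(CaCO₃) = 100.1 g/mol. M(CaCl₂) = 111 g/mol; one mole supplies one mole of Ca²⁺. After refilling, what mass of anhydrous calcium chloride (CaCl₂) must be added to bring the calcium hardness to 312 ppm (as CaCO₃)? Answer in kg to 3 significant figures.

After draining 56% and refilling: 485 × 0.44 + 97 × 0.56 = 267.72 ppm.
Deficit to target: 312 − 267.72 = 44.28 mg/L.
As CaCO₃: 44.28 mg/L × 207,000 L = 9166 g; ÷ 100.1 = 91.57 mol Ca²⁺.
Mass: 91.57 × 111 = 10,160 g.

10.2 kg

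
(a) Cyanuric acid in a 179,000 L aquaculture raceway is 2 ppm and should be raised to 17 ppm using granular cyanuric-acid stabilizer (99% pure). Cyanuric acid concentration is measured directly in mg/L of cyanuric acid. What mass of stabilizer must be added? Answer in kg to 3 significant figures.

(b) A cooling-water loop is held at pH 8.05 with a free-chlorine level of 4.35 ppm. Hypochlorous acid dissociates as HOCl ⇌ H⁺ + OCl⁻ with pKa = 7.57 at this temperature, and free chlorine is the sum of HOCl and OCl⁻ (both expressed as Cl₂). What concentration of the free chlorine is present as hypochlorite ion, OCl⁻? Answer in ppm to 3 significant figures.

(a) 2.71 kg; (b) 3.27 ppm

(a) CYA to add: (17 − 2) = 15 mg/L × 179,000 L = 2685 g cyanuric acid.
(a) At 99% purity: 2685 / 0.99 = 2712 g product.

(b) [OCl⁻]/[HOCl] = 10^(pH − pKa) = 10^(8.05 − 7.57) = 10^0.48 = 3.02.
(b) Fraction as HOCl = 1 / (1 + 3.02) = 0.2488.
(b) OCl⁻ = (1 − 0.2488) × 4.35 ppm = 3.268 ppm.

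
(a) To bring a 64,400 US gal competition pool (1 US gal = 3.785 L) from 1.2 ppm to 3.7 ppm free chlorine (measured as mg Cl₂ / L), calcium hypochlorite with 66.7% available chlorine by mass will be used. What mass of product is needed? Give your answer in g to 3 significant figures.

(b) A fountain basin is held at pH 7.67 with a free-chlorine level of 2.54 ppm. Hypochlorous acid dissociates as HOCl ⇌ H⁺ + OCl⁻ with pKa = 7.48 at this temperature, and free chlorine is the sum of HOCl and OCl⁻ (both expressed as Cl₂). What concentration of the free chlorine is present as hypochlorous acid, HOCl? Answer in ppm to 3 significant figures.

(a) Volume: 64,400 US gal × 3.785 L/gal = 243,754 L.
(a) Chlorine deficit: 3.7 − 1.2 = 2.5 ppm = 2.5 mg/L as Cl₂.
(a) Cl₂ equivalent needed: 2.5 mg/L × 243,754 L = 609,400 mg = 609.4 g.
(a) Product at 66.7% available chlorine: 609.4 / 0.667 = 913.6 g.

(b) [OCl⁻]/[HOCl] = 10^(pH − pKa) = 10^(7.67 − 7.48) = 10^0.19 = 1.549.
(b) Fraction as HOCl = 1 / (1 + 1.549) = 0.3923.
(b) HOCl = 0.3923 × 2.54 ppm = 0.9965 ppm.

(a) 914 g; (b) 0.997 ppm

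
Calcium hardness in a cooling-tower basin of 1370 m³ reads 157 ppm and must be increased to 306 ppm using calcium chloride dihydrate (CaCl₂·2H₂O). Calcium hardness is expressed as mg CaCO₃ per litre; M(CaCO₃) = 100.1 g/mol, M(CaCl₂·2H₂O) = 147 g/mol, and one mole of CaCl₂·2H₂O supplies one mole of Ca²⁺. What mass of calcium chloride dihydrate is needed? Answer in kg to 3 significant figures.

300 kg

Volume: 1370 m³ = 1,370,000 L.
Hardness to add: (306 − 157) = 149 mg/L as CaCO₃ × 1,370,000 L = 204,100 g as CaCO₃.
Moles of Ca²⁺ (1 mol Ca²⁺ ≡ 1 mol CaCO₃): 204,100 / 100.1 g/mol = 2039 mol.
Mass of CaCl₂·2H₂O: 2039 × 147 = 299,800 g.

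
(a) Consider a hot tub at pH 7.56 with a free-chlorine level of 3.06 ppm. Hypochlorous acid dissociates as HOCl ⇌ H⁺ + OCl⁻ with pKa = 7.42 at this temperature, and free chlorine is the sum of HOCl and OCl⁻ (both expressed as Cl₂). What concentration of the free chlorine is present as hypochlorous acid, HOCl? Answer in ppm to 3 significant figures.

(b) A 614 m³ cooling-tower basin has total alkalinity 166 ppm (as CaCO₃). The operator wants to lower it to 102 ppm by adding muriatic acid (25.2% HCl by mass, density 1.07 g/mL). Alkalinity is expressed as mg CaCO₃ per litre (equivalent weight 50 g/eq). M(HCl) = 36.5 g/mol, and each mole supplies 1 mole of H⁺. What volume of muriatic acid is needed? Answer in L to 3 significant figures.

(a) 1.29 ppm; (b) 106 L

(a) [OCl⁻]/[HOCl] = 10^(pH − pKa) = 10^(7.56 − 7.42) = 10^0.14 = 1.38.
(a) Fraction as HOCl = 1 / (1 + 1.38) = 0.4201.
(a) HOCl = 0.4201 × 3.06 ppm = 1.286 ppm.

(b) Volume: 614 m³ = 614,000 L.
(b) Alkalinity to neutralize: (166 − 102) = 64 mg/L as CaCO₃ × 614,000 L = 39,300 g as CaCO₃.
(b) Equivalents of H⁺ required: 39,300 ÷ 50 g/eq = 785.9 eq = 785.9 mol HCl.
(b) Mass of HCl: 785.9 × 36.5 = 28,690 g.
(b) Mass of 25.2% solution: 28,690 / 0.252 = 113,800 g.
(b) Volume: 113,800 g ÷ 1.07 g/mL = 106,400 mL.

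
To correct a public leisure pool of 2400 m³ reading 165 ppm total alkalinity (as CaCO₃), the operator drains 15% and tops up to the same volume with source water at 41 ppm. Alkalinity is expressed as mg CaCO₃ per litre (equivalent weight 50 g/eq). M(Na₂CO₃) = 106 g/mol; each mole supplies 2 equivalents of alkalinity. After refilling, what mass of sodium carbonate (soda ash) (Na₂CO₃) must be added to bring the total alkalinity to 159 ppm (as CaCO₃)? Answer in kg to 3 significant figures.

Volume: 2400 m³ = 2,400,000 L.
After draining 15% and refilling: 165 × 0.85 + 41 × 0.15 = 146.4 ppm.
Deficit to target: 159 − 146.4 = 12.6 mg/L.
As CaCO₃: 12.6 mg/L × 2,400,000 L = 30,240 g; ÷ 50 g/eq ÷ 2 = 302.4 mol Na₂CO₃.
Mass: 302.4 × 106 = 32,050 g.

32.1 kg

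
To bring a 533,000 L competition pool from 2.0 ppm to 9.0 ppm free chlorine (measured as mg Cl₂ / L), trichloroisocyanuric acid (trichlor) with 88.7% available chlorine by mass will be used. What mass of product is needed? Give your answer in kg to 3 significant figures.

4.21 kg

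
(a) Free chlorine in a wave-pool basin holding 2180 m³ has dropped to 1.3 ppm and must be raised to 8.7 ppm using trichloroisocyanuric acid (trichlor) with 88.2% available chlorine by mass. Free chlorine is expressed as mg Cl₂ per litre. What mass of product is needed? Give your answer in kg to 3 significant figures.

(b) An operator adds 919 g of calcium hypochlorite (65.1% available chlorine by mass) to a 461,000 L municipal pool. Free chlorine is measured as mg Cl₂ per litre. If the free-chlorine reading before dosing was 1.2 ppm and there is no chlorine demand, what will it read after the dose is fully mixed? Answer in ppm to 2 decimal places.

(a) 18.3 kg; (b) 2.50 ppm

(a) Volume: 2180 m³ = 2,180,000 L.
(a) Chlorine deficit: 8.7 − 1.3 = 7.4 ppm = 7.4 mg/L as Cl₂.
(a) Cl₂ equivalent needed: 7.4 mg/L × 2,180,000 L = 16,130,000 mg = 16,130 g.
(a) Product at 88.2% available chlorine: 16,130 / 0.882 = 18,290 g.

(b) Available chlorine delivered: 919 g × 0.651 = 598.3 g as Cl₂.
(b) Concentration rise: 598.3 g / 461,000 L = 1.298 mg/L = 1.30 ppm.
(b) Final FC: 1.2 + 1.30 = 2.50 ppm.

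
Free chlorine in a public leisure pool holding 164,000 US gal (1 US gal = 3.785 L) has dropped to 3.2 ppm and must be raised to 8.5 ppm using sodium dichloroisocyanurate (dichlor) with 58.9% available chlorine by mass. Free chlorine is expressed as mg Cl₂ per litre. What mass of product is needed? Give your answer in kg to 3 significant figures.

5.59 kg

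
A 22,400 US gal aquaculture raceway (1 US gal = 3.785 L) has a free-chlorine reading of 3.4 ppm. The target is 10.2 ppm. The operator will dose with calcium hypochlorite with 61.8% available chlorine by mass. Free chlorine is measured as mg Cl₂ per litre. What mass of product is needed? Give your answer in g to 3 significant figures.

933 g

Volume: 22,400 US gal × 3.785 L/gal = 84,784 L.
Chlorine deficit: 10.2 − 3.4 = 6.8 ppm = 6.8 mg/L as Cl₂.
Cl₂ equivalent needed: 6.8 mg/L × 84,784 L = 576,500 mg = 576.5 g.
Product at 61.8% available chlorine: 576.5 / 0.618 = 932.9 g.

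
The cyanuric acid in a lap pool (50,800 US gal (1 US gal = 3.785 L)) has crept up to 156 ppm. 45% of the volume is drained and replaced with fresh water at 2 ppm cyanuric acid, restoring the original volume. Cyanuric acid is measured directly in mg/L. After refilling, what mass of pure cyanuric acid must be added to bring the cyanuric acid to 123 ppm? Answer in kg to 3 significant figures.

Volume: 50,800 US gal × 3.785 L/gal = 192,278 L.
After draining 45% and refilling: 156 × 0.55 + 2 × 0.45 = 86.7 ppm.
Deficit to target: 123 − 86.7 = 36.3 mg/L.
Mass: 36.3 mg/L × 192,278 L = 6980 g cyanuric acid.

6.98 kg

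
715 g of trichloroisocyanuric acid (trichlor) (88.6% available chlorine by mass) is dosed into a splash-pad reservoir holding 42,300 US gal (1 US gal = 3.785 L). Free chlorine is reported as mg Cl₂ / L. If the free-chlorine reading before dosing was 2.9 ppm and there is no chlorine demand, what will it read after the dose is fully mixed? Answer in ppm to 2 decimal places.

6.86 ppm

Volume: 42,300 US gal × 3.785 L/gal = 160,106 L.
Available chlorine delivered: 715 g × 0.886 = 633.5 g as Cl₂.
Concentration rise: 633.5 g / 160,106 L = 3.957 mg/L = 3.96 ppm.
Final FC: 2.9 + 3.96 = 6.86 ppm.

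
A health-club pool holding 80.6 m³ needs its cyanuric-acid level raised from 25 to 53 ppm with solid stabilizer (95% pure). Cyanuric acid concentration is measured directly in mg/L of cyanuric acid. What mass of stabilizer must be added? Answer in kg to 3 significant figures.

Volume: 80.6 m³ = 80,600 L.
CYA to add: (53 − 25) = 28 mg/L × 80,600 L = 2257 g cyanuric acid.
At 95% purity: 2257 / 0.95 = 2376 g product.

2.38 kg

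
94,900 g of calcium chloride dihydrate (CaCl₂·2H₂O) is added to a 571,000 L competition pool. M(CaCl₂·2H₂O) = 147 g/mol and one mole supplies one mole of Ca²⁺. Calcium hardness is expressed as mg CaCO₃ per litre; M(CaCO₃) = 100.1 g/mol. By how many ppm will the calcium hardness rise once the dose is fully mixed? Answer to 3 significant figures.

Moles of Ca²⁺: 94,900 g ÷ 147 g/mol = 645.6 mol.
As CaCO₃: 645.6 mol × 100.1 g/mol = 64,620 g.
Rise: 64,620 g / 571,000 L × 1000 = 113.2 mg/L.

113 ppm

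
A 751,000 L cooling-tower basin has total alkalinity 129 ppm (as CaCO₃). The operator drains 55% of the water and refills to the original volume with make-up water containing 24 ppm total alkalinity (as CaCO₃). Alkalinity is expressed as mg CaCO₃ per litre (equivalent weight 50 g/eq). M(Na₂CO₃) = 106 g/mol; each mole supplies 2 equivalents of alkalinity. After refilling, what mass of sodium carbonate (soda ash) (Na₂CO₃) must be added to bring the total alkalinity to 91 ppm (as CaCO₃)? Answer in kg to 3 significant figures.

After draining 55% and refilling: 129 × 0.45 + 24 × 0.55 = 71.25 ppm.
Deficit to target: 91 − 71.25 = 19.75 mg/L.
As CaCO₃: 19.75 mg/L × 751,000 L = 14,830 g; ÷ 50 g/eq ÷ 2 = 148.3 mol Na₂CO₃.
Mass: 148.3 × 106 = 15,720 g.

15.7 kg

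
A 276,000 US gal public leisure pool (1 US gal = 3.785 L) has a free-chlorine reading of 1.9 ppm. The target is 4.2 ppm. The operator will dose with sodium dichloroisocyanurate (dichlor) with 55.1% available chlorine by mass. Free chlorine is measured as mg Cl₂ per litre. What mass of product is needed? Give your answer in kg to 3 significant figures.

4.36 kg

Volume: 276,000 US gal × 3.785 L/gal = 1,044,660 L.
Chlorine deficit: 4.2 − 1.9 = 2.3 ppm = 2.3 mg/L as Cl₂.
Cl₂ equivalent needed: 2.3 mg/L × 1,044,660 L = 2,403,000 mg = 2403 g.
Product at 55.1% available chlorine: 2403 / 0.551 = 4361 g.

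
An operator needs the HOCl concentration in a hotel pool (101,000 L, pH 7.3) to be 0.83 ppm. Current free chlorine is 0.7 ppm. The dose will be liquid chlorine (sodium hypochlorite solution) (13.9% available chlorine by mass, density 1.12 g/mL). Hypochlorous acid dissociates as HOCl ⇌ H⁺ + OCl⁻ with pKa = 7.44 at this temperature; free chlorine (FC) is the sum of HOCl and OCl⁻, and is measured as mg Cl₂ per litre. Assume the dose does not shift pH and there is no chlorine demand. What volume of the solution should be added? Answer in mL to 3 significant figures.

474 mL

[OCl⁻]/[HOCl] = 10^(pH − pKa) = 10^(7.3 − 7.44) = 0.7244; fraction as HOCl = 1/(1 + 0.7244) = 0.5799.
Free chlorine required for 0.83 ppm HOCl: 0.83 / 0.5799 = 1.431 ppm.
FC to add: 1.431 − 0.7 = 0.7313 mg/L as Cl₂.
Cl₂ equivalent: 0.7313 mg/L × 101,000 L = 73.86 g.
Product at 13.9% available Cl: 73.86 / 0.139 = 531.4 g.
Volume: 531.4 g ÷ 1.12 g/mL = 474.4 mL.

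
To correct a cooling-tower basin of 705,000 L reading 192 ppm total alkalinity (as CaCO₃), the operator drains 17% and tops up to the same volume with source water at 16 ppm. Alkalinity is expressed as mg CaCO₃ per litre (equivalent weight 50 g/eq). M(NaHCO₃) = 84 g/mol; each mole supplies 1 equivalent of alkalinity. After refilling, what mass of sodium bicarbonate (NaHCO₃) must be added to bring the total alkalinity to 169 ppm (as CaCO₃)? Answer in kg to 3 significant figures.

8.20 kg

After draining 17% and refilling: 192 × 0.83 + 16 × 0.17 = 162.08 ppm.
Deficit to target: 169 − 162.08 = 6.92 mg/L.
As CaCO₃: 6.92 mg/L × 705,000 L = 4879 g; ÷ 50 g/eq ÷ 1 = 97.57 mol NaHCO₃.
Mass: 97.57 × 84 = 8196 g.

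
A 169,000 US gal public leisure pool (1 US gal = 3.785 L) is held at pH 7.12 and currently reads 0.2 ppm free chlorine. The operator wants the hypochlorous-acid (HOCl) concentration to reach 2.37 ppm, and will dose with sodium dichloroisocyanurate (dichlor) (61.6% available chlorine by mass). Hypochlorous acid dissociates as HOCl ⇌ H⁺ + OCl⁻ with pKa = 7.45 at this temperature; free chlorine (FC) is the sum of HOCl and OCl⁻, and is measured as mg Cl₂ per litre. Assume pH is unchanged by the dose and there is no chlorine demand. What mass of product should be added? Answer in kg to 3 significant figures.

3.40 kg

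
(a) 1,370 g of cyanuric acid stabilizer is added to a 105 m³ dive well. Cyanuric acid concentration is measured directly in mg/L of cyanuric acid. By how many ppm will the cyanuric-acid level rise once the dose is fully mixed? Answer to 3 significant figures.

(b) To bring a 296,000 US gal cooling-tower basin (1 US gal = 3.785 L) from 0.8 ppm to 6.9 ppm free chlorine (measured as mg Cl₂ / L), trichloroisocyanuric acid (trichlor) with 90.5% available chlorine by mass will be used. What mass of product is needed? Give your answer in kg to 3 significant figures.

(a) 13.0 ppm; (b) 7.55 kg

(a) Volume: 105 m³ = 105,000 L.
(a) Rise: 1,370 g / 105,000 L × 1000 = 13.05 mg/L.

(b) Volume: 296,000 US gal × 3.785 L/gal = 1,120,360 L.
(b) Chlorine deficit: 6.9 − 0.8 = 6.1 ppm = 6.1 mg/L as Cl₂.
(b) Cl₂ equivalent needed: 6.1 mg/L × 1,120,360 L = 6,834,000 mg = 6834 g.
(b) Product at 90.5% available chlorine: 6834 / 0.905 = 7552 g.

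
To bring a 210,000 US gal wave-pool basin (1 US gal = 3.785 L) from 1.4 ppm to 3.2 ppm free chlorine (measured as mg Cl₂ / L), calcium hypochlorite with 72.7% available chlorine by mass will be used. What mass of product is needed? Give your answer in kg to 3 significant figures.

Volume: 210,000 US gal × 3.785 L/gal = 794,850 L.
Chlorine deficit: 3.2 − 1.4 = 1.8 ppm = 1.8 mg/L as Cl₂.
Cl₂ equivalent needed: 1.8 mg/L × 794,850 L = 1,431,000 mg = 1431 g.
Product at 72.7% available chlorine: 1431 / 0.727 = 1968 g.

1.97 kg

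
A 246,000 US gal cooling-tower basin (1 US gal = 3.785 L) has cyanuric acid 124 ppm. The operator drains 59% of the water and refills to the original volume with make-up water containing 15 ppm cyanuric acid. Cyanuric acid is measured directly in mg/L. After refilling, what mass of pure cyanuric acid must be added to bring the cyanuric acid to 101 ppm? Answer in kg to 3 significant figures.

Volume: 246,000 US gal × 3.785 L/gal = 931,110 L.
After draining 59% and refilling: 124 × 0.41 + 15 × 0.59 = 59.69 ppm.
Deficit to target: 101 − 59.69 = 41.31 mg/L.
Mass: 41.31 mg/L × 931,110 L = 38,460 g cyanuric acid.

38.5 kg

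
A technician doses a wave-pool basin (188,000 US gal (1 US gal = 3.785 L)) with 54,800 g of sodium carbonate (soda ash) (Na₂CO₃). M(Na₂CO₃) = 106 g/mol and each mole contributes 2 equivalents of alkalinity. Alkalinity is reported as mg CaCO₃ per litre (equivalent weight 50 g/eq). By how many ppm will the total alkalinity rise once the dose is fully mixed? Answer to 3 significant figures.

72.7 ppm

Volume: 188,000 US gal × 3.785 L/gal = 711,580 L.
Moles of Na₂CO₃: 54,800 g ÷ 106 g/mol = 517 mol → 1034 eq of alkalinity.
As CaCO₃: 1034 eq × 50 g/eq = 51,700 g.
Rise: 51,700 g / 711,580 L × 1000 = 72.65 mg/L.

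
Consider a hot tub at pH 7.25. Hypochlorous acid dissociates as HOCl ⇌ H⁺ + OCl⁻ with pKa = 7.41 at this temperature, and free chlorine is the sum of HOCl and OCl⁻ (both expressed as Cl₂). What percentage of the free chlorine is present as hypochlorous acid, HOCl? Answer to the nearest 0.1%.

59.1%

[OCl⁻]/[HOCl] = 10^(pH − pKa) = 10^(7.25 − 7.41) = 10^-0.16 = 0.6918.
Fraction as HOCl = 1 / (1 + 0.6918) = 0.5911.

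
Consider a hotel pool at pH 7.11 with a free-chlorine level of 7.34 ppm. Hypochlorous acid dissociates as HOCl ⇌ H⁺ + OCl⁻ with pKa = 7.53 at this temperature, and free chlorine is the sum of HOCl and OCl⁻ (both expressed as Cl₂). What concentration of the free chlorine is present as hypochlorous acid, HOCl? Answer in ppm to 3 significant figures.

5.32 ppm

[OCl⁻]/[HOCl] = 10^(pH − pKa) = 10^(7.11 − 7.53) = 10^-0.42 = 0.3802.
Fraction as HOCl = 1 / (1 + 0.3802) = 0.7245.
HOCl = 0.7245 × 7.34 ppm = 5.318 ppm.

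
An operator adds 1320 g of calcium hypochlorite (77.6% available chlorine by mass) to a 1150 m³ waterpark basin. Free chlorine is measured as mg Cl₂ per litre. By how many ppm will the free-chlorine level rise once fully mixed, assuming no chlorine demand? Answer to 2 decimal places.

Volume: 1150 m³ = 1,150,000 L.
Available chlorine delivered: 1320 g × 0.776 = 1024 g as Cl₂.
Concentration rise: 1024 g / 1,150,000 L = 0.8907 mg/L = 0.89 ppm.

0.89 ppm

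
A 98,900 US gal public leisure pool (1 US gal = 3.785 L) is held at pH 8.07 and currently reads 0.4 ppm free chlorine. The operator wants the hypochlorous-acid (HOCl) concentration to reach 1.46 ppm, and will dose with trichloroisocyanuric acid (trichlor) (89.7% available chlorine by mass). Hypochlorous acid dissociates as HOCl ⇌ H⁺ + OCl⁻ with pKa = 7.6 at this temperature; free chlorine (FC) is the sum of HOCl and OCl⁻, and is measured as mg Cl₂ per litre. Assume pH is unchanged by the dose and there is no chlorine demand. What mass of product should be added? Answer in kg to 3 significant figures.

2.24 kg

Volume: 98,900 US gal × 3.785 L/gal = 374,336 L.
[OCl⁻]/[HOCl] = 10^(pH − pKa) = 10^(8.07 − 7.6) = 2.951; fraction as HOCl = 1/(1 + 2.951) = 0.2531.
Free chlorine required for 1.46 ppm HOCl: 1.46 / 0.2531 = 5.769 ppm.
FC to add: 5.769 − 0.4 = 5.369 mg/L as Cl₂.
Cl₂ equivalent: 5.369 mg/L × 374,336 L = 2010 g.
Product at 89.7% available Cl: 2010 / 0.897 = 2240 g.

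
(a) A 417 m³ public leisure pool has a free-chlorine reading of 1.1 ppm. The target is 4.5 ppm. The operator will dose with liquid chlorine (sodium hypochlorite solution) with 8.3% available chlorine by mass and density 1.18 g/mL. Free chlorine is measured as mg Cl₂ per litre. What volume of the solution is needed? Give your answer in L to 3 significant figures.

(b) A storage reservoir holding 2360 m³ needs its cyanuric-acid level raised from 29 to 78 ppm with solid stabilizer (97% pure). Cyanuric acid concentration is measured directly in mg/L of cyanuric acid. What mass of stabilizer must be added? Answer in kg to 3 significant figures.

(a) 14.5 L; (b) 119 kg

(a) Volume: 417 m³ = 417,000 L.
(a) Chlorine deficit: 4.5 − 1.1 = 3.4 ppm = 3.4 mg/L as Cl₂.
(a) Cl₂ equivalent needed: 3.4 mg/L × 417,000 L = 1,418,000 mg = 1418 g.
(a) Product at 8.3% available chlorine: 1418 / 0.083 = 17,080 g.
(a) Volume at density 1.18 g/mL: 17,080 g ÷ 1.18 g/mL = 14,480 mL.

(b) Volume: 2360 m³ = 2,360,000 L.
(b) CYA to add: (78 − 29) = 49 mg/L × 2,360,000 L = 115,600 g cyanuric acid.
(b) At 97% purity: 115,600 / 0.97 = 119,200 g product.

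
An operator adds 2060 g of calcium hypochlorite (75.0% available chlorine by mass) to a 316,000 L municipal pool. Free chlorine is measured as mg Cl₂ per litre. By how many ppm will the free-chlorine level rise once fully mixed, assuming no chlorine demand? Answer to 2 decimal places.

4.89 ppm

Available chlorine delivered: 2060 g × 0.75 = 1545 g as Cl₂.
Concentration rise: 1545 g / 316,000 L = 4.889 mg/L = 4.89 ppm.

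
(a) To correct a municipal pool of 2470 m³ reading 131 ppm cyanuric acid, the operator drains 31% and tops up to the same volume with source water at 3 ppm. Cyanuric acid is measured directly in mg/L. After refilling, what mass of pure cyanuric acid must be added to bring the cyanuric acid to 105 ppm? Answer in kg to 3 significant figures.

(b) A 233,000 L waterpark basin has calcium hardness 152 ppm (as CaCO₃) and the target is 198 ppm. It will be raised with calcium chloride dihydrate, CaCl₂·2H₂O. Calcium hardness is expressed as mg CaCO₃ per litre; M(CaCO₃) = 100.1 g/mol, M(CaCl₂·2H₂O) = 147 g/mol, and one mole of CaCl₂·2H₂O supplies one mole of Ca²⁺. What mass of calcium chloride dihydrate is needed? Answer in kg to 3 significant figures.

(a) Volume: 2470 m³ = 2,470,000 L.
(a) After draining 31% and refilling: 131 × 0.69 + 3 × 0.31 = 91.32 ppm.
(a) Deficit to target: 105 − 91.32 = 13.68 mg/L.
(a) Mass: 13.68 mg/L × 2,470,000 L = 33,790 g cyanuric acid.

(b) Hardness to add: (198 − 152) = 46 mg/L as CaCO₃ × 233,000 L = 10,720 g as CaCO₃.
(b) Moles of Ca²⁺ (1 mol Ca²⁺ ≡ 1 mol CaCO₃): 10,720 / 100.1 g/mol = 107.1 mol.
(b) Mass of CaCl₂·2H₂O: 107.1 × 147 = 15,740 g.

(a) 33.8 kg; (b) 15.7 kg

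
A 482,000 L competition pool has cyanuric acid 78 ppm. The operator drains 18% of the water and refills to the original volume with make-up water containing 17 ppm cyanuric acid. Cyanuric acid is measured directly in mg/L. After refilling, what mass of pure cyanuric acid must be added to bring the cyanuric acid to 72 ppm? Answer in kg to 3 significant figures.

After draining 18% and refilling: 78 × 0.82 + 17 × 0.18 = 67.02 ppm.
Deficit to target: 72 − 67.02 = 4.98 mg/L.
Mass: 4.98 mg/L × 482,000 L = 2400 g cyanuric acid.

2.40 kg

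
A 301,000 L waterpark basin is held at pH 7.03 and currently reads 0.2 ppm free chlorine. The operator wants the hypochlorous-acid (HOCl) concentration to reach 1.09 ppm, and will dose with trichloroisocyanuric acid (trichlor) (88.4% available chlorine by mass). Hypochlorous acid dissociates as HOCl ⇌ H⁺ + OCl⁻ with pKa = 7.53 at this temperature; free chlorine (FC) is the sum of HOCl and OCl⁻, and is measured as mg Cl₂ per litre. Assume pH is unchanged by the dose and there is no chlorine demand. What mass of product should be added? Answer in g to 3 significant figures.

420 g

[OCl⁻]/[HOCl] = 10^(pH − pKa) = 10^(7.03 − 7.53) = 0.3162; fraction as HOCl = 1/(1 + 0.3162) = 0.7597.
Free chlorine required for 1.09 ppm HOCl: 1.09 / 0.7597 = 1.435 ppm.
FC to add: 1.435 − 0.2 = 1.235 mg/L as Cl₂.
Cl₂ equivalent: 1.235 mg/L × 301,000 L = 371.6 g.
Product at 88.4% available Cl: 371.6 / 0.884 = 420.4 g.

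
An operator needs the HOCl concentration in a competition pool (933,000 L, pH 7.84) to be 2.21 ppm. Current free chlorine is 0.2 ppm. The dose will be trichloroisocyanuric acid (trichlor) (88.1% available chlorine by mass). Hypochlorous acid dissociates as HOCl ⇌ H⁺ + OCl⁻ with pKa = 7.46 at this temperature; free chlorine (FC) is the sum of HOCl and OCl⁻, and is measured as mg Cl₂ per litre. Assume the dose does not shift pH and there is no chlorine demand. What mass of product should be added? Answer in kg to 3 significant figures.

7.74 kg

[OCl⁻]/[HOCl] = 10^(pH − pKa) = 10^(7.84 − 7.46) = 2.399; fraction as HOCl = 1/(1 + 2.399) = 0.2942.
Free chlorine required for 2.21 ppm HOCl: 2.21 / 0.2942 = 7.511 ppm.
FC to add: 7.511 − 0.2 = 7.311 mg/L as Cl₂.
Cl₂ equivalent: 7.311 mg/L × 933,000 L = 6822 g.
Product at 88.1% available Cl: 6822 / 0.881 = 7743 g.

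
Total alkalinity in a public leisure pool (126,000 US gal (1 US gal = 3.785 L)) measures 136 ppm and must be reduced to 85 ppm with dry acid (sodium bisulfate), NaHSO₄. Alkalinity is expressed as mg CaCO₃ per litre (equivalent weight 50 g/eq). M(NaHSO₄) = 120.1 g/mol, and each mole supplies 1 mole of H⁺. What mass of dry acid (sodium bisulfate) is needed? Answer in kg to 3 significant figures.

Volume: 126,000 US gal × 3.785 L/gal = 476,910 L.
Alkalinity to neutralize: (136 − 85) = 51 mg/L as CaCO₃ × 476,910 L = 24,320 g as CaCO₃.
Equivalents of H⁺ required: 24,320 ÷ 50 g/eq = 486.4 eq = 486.4 mol NaHSO₄.
Mass of NaHSO₄: 486.4 × 120.1 = 58,420 g.

58.4 kg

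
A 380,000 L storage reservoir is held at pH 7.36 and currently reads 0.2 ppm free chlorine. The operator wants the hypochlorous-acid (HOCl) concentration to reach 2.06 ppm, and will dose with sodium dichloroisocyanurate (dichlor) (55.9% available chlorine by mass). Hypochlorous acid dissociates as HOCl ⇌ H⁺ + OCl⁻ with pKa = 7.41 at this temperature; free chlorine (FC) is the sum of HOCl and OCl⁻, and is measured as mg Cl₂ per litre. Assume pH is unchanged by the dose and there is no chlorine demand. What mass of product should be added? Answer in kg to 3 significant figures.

2.51 kg

[OCl⁻]/[HOCl] = 10^(pH − pKa) = 10^(7.36 − 7.41) = 0.8913; fraction as HOCl = 1/(1 + 0.8913) = 0.5288.
Free chlorine required for 2.06 ppm HOCl: 2.06 / 0.5288 = 3.896 ppm.
FC to add: 3.896 − 0.2 = 3.696 mg/L as Cl₂.
Cl₂ equivalent: 3.696 mg/L × 380,000 L = 1404 g.
Product at 55.9% available Cl: 1404 / 0.559 = 2512 g.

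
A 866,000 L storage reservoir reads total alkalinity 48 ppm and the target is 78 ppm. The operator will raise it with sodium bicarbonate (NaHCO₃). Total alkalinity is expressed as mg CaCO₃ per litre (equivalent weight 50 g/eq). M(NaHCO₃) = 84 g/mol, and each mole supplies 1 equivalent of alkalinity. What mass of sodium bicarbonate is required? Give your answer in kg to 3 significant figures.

43.6 kg

Alkalinity to add: (78 − 48) = 30 mg/L as CaCO₃ × 866,000 L = 25,980 g as CaCO₃.
Equivalents: 25,980 g ÷ 50 g/eq = 519.6 eq.
NaHCO₃ supplies 1 eq per mole → 519.6 mol.
Mass: 519.6 mol × 84 g/mol = 43,650 g.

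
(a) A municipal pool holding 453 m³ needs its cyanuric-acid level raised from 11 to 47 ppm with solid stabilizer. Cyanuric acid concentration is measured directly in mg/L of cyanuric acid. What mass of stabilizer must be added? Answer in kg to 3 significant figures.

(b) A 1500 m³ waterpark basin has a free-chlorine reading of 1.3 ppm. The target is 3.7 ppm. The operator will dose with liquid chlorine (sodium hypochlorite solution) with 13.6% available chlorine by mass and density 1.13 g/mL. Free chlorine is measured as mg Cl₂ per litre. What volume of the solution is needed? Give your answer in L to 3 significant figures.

(a) Volume: 453 m³ = 453,000 L.
(a) CYA to add: (47 − 11) = 36 mg/L × 453,000 L = 16,310 g cyanuric acid.

(b) Volume: 1500 m³ = 1,500,000 L.
(b) Chlorine deficit: 3.7 − 1.3 = 2.4 ppm = 2.4 mg/L as Cl₂.
(b) Cl₂ equivalent needed: 2.4 mg/L × 1,500,000 L = 3,600,000 mg = 3600 g.
(b) Product at 13.6% available chlorine: 3600 / 0.136 = 26,470 g.
(b) Volume at density 1.13 g/mL: 26,470 g ÷ 1.13 g/mL = 23,430 mL.

(a) 16.3 kg; (b) 23.4 L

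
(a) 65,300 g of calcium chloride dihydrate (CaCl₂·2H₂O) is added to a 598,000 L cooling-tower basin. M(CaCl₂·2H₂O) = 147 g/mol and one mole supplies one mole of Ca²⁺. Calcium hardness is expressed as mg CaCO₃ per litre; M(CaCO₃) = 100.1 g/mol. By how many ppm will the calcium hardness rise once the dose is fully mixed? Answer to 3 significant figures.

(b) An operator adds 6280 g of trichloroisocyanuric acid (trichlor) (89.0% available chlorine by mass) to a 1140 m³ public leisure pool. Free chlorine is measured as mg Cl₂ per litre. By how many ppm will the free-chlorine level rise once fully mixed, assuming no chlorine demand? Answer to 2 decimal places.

(a) Moles of Ca²⁺: 65,300 g ÷ 147 g/mol = 444.2 mol.
(a) As CaCO₃: 444.2 mol × 100.1 g/mol = 44,470 g.
(a) Rise: 44,470 g / 598,000 L × 1000 = 74.36 mg/L.

(b) Volume: 1140 m³ = 1,140,000 L.
(b) Available chlorine delivered: 6280 g × 0.89 = 5589 g as Cl₂.
(b) Concentration rise: 5589 g / 1,140,000 L = 4.903 mg/L = 4.90 ppm.

(a) 74.4 ppm; (b) 4.90 ppm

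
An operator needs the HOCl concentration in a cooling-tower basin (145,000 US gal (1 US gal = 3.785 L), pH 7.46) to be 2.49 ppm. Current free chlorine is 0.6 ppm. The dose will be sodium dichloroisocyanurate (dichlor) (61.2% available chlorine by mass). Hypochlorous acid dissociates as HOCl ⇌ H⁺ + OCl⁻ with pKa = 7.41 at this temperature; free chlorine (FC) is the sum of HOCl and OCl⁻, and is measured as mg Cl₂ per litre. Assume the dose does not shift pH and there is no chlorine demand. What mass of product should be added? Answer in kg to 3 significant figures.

4.20 kg

Volume: 145,000 US gal × 3.785 L/gal = 548,825 L.
[OCl⁻]/[HOCl] = 10^(pH − pKa) = 10^(7.46 − 7.41) = 1.122; fraction as HOCl = 1/(1 + 1.122) = 0.4712.
Free chlorine required for 2.49 ppm HOCl: 2.49 / 0.4712 = 5.284 ppm.
FC to add: 5.284 − 0.6 = 4.684 mg/L as Cl₂.
Cl₂ equivalent: 4.684 mg/L × 548,825 L = 2571 g.
Product at 61.2% available Cl: 2571 / 0.612 = 4200 g.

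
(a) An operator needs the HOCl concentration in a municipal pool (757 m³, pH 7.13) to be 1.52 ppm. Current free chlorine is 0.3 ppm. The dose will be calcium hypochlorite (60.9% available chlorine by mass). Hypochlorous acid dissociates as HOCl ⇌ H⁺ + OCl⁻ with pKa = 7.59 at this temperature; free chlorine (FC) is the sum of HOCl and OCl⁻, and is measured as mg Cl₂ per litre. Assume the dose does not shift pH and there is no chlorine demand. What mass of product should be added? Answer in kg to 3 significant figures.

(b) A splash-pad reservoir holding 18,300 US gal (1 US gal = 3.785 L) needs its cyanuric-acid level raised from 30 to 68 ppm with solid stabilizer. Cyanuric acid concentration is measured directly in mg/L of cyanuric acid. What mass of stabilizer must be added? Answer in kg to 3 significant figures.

(a) 2.17 kg; (b) 2.63 kg

(a) Volume: 757 m³ = 757,000 L.
(a) [OCl⁻]/[HOCl] = 10^(pH − pKa) = 10^(7.13 − 7.59) = 0.3467; fraction as HOCl = 1/(1 + 0.3467) = 0.7425.
(a) Free chlorine required for 1.52 ppm HOCl: 1.52 / 0.7425 = 2.047 ppm.
(a) FC to add: 2.047 − 0.3 = 1.747 mg/L as Cl₂.
(a) Cl₂ equivalent: 1.747 mg/L × 757,000 L = 1323 g.
(a) Product at 60.9% available Cl: 1323 / 0.609 = 2172 g.

(b) Volume: 18,300 US gal × 3.785 L/gal = 69,266 L.
(b) CYA to add: (68 − 30) = 38 mg/L × 69,266 L = 2632 g cyanuric acid.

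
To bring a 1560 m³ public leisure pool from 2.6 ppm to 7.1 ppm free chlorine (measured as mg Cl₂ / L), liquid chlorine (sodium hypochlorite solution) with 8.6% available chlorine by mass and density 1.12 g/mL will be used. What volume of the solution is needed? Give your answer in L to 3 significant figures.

Volume: 1560 m³ = 1,560,000 L.
Chlorine deficit: 7.1 − 2.6 = 4.5 ppm = 4.5 mg/L as Cl₂.
Cl₂ equivalent needed: 4.5 mg/L × 1,560,000 L = 7,020,000 mg = 7020 g.
Product at 8.6% available chlorine: 7020 / 0.086 = 81,630 g.
Volume at density 1.12 g/mL: 81,630 g ÷ 1.12 g/mL = 72,880 mL.

72.9 L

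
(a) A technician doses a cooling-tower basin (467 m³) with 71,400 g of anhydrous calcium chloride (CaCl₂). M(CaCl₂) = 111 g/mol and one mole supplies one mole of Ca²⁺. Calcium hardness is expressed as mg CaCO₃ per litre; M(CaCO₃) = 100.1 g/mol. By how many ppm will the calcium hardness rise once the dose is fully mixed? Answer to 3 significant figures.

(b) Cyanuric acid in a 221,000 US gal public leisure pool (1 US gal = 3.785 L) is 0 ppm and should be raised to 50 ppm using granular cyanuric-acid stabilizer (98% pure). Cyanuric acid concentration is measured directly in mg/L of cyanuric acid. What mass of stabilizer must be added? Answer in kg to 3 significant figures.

(a) 138 ppm; (b) 42.7 kg

(a) Volume: 467 m³ = 467,000 L.
(a) Moles of Ca²⁺: 71,400 g ÷ 111 g/mol = 643.2 mol.
(a) As CaCO₃: 643.2 mol × 100.1 g/mol = 64,390 g.
(a) Rise: 64,390 g / 467,000 L × 1000 = 137.9 mg/L.

(b) Volume: 221,000 US gal × 3.785 L/gal = 836,485 L.
(b) CYA to add: (50 − 0) = 50 mg/L × 836,485 L = 41,820 g cyanuric acid.
(b) At 98% purity: 41,820 / 0.98 = 42,680 g product.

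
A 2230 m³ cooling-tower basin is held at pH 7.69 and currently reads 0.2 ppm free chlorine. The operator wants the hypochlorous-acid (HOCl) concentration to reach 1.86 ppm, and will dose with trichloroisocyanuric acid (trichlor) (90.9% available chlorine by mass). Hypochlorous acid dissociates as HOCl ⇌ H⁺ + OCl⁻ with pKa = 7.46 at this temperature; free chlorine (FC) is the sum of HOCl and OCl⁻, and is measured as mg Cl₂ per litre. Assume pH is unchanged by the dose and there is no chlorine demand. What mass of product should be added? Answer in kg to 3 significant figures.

11.8 kg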